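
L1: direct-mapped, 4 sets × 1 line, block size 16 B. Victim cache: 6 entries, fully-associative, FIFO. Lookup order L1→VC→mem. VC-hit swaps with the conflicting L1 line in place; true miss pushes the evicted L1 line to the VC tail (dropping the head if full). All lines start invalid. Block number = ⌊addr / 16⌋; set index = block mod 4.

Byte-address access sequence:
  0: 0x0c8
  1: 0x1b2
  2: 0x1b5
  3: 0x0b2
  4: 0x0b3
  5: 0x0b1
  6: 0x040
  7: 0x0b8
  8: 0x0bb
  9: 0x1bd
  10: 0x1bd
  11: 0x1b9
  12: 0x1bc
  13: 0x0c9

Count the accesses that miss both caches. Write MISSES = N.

  [0] addr=0xc8 blk=12 s=0: MISS | VC []
  [1] addr=0x1b2 blk=27 s=3: MISS | VC []
  [2] addr=0x1b5 blk=27 s=3: L1-HIT | VC []
  [3] addr=0xb2 blk=11 s=3: MISS | VC [27]
  [4] addr=0xb3 blk=11 s=3: L1-HIT | VC [27]
  [5] addr=0xb1 blk=11 s=3: L1-HIT | VC [27]
  [6] addr=0x40 blk=4 s=0: MISS | VC [27, 12]
  [7] addr=0xb8 blk=11 s=3: L1-HIT | VC [27, 12]
  [8] addr=0xbb blk=11 s=3: L1-HIT | VC [27, 12]
  [9] addr=0x1bd blk=27 s=3: VC-HIT | VC [11, 12]
  [10] addr=0x1bd blk=27 s=3: L1-HIT | VC [11, 12]
  [11] addr=0x1b9 blk=27 s=3: L1-HIT | VC [11, 12]
  [12] addr=0x1bc blk=27 s=3: L1-HIT | VC [11, 12]
  [13] addr=0xc9 blk=12 s=0: VC-HIT | VC [11, 4]

MISSES = 4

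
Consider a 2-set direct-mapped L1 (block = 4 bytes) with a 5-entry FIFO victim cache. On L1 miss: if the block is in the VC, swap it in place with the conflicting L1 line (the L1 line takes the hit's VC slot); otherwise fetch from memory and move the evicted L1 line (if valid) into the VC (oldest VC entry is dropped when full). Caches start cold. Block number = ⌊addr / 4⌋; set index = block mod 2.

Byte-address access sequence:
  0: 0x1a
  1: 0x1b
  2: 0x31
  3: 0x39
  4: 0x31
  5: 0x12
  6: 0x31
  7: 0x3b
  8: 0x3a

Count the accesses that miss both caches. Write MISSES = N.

  [0] addr=0x1a blk=6 s=0: MISS | VC []
  [1] addr=0x1b blk=6 s=0: L1-HIT | VC []
  [2] addr=0x31 blk=12 s=0: MISS | VC [6]
  [3] addr=0x39 blk=14 s=0: MISS | VC [6, 12]
  [4] addr=0x31 blk=12 s=0: VC-HIT | VC [6, 14]
  [5] addr=0x12 blk=4 s=0: MISS | VC [6, 14, 12]
  [6] addr=0x31 blk=12 s=0: VC-HIT | VC [6, 14, 4]
  [7] addr=0x3b blk=14 s=0: VC-HIT | VC [6, 12, 4]
  [8] addr=0x3a blk=14 s=0: L1-HIT | VC [6, 12, 4]

MISSES = 4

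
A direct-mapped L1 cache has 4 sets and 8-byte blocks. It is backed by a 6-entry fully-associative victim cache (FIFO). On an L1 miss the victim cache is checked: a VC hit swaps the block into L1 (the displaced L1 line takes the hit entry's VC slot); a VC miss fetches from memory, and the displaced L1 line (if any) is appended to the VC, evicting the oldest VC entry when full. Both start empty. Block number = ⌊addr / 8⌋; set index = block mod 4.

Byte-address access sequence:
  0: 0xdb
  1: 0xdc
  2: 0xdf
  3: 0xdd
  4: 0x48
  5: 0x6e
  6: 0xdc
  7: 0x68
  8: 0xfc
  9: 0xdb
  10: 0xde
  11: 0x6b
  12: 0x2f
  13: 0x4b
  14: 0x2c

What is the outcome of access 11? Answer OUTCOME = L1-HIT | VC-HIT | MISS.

OUTCOME = L1-HIT

0: 0xdb (blk 27, set 3) → MISS  vc=[]
1: 0xdc (blk 27, set 3) → L1-HIT  vc=[]
2: 0xdf (blk 27, set 3) → L1-HIT  vc=[]
3: 0xdd (blk 27, set 3) → L1-HIT  vc=[]
4: 0x48 (blk 9, set 1) → MISS  vc=[]
5: 0x6e (blk 13, set 1) → MISS  vc=[9]
6: 0xdc (blk 27, set 3) → L1-HIT  vc=[9]
7: 0x68 (blk 13, set 1) → L1-HIT  vc=[9]
8: 0xfc (blk 31, set 3) → MISS  vc=[9, 27]
9: 0xdb (blk 27, set 3) → VC-HIT  vc=[9, 31]
10: 0xde (blk 27, set 3) → L1-HIT  vc=[9, 31]
11: 0x6b (blk 13, set 1) → L1-HIT  vc=[9, 31]
12: 0x2f (blk 5, set 1) → MISS  vc=[9, 31, 13]
13: 0x4b (blk 9, set 1) → VC-HIT  vc=[5, 31, 13]
14: 0x2c (blk 5, set 1) → VC-HIT  vc=[9, 31, 13]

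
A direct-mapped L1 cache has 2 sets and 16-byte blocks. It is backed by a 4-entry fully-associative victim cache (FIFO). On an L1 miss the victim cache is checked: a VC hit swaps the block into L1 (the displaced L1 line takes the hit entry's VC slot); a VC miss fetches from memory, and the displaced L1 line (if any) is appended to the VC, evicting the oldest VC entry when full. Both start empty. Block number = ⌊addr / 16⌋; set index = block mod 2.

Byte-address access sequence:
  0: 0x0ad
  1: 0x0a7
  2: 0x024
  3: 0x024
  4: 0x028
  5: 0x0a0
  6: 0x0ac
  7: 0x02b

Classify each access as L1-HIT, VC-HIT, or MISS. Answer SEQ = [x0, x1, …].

SEQ = [MISS, L1-HIT, MISS, L1-HIT, L1-HIT, VC-HIT, L1-HIT, VC-HIT]

0: 0xad (blk 10, set 0) → MISS  vc=[]
1: 0xa7 (blk 10, set 0) → L1-HIT  vc=[]
2: 0x24 (blk 2, set 0) → MISS  vc=[10]
3: 0x24 (blk 2, set 0) → L1-HIT  vc=[10]
4: 0x28 (blk 2, set 0) → L1-HIT  vc=[10]
5: 0xa0 (blk 10, set 0) → VC-HIT  vc=[2]
6: 0xac (blk 10, set 0) → L1-HIT  vc=[2]
7: 0x2b (blk 2, set 0) → VC-HIT  vc=[10]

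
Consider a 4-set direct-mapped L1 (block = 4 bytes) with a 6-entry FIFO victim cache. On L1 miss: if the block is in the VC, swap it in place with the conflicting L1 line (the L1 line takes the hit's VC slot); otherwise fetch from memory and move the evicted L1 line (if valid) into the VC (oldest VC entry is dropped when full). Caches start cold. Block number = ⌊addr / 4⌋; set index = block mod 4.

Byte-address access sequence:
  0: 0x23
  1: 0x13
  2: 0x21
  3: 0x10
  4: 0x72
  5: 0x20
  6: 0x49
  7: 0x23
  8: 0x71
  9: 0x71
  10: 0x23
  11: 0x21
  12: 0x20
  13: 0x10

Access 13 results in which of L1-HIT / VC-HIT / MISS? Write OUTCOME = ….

  [0] addr=0x23 blk=8 s=0: MISS | VC []
  [1] addr=0x13 blk=4 s=0: MISS | VC [8]
  [2] addr=0x21 blk=8 s=0: VC-HIT | VC [4]
  [3] addr=0x10 blk=4 s=0: VC-HIT | VC [8]
  [4] addr=0x72 blk=28 s=0: MISS | VC [8, 4]
  [5] addr=0x20 blk=8 s=0: VC-HIT | VC [28, 4]
  [6] addr=0x49 blk=18 s=2: MISS | VC [28, 4]
  [7] addr=0x23 blk=8 s=0: L1-HIT | VC [28, 4]
  [8] addr=0x71 blk=28 s=0: VC-HIT | VC [8, 4]
  [9] addr=0x71 blk=28 s=0: L1-HIT | VC [8, 4]
  [10] addr=0x23 blk=8 s=0: VC-HIT | VC [28, 4]
  [11] addr=0x21 blk=8 s=0: L1-HIT | VC [28, 4]
  [12] addr=0x20 blk=8 s=0: L1-HIT | VC [28, 4]
  [13] addr=0x10 blk=4 s=0: VC-HIT | VC [28, 8]

OUTCOME = VC-HIT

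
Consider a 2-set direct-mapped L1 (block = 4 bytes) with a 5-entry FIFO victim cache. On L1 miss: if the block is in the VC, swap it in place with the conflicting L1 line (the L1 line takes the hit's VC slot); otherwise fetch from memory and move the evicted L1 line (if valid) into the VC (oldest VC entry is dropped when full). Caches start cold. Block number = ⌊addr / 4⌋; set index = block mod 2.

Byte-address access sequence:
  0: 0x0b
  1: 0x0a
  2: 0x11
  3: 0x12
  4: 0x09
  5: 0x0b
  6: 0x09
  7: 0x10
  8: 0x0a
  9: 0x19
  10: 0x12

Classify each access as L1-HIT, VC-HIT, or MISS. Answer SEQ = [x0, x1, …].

  [0] addr=0xb blk=2 s=0: MISS | VC []
  [1] addr=0xa blk=2 s=0: L1-HIT | VC []
  [2] addr=0x11 blk=4 s=0: MISS | VC [2]
  [3] addr=0x12 blk=4 s=0: L1-HIT | VC [2]
  [4] addr=0x9 blk=2 s=0: VC-HIT | VC [4]
  [5] addr=0xb blk=2 s=0: L1-HIT | VC [4]
  [6] addr=0x9 blk=2 s=0: L1-HIT | VC [4]
  [7] addr=0x10 blk=4 s=0: VC-HIT | VC [2]
  [8] addr=0xa blk=2 s=0: VC-HIT | VC [4]
  [9] addr=0x19 blk=6 s=0: MISS | VC [4, 2]
  [10] addr=0x12 blk=4 s=0: VC-HIT | VC [6, 2]

SEQ = [MISS, L1-HIT, MISS, L1-HIT, VC-HIT, L1-HIT, L1-HIT, VC-HIT, VC-HIT, MISS, VC-HIT]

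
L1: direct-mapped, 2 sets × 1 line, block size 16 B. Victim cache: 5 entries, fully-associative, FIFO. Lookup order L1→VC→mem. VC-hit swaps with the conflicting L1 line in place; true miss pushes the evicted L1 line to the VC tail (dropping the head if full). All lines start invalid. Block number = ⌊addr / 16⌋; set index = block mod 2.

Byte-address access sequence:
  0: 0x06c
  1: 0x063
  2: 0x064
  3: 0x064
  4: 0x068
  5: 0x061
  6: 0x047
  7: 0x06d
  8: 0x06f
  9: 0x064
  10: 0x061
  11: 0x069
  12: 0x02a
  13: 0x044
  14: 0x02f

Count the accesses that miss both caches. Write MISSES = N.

  [0] addr=0x6c blk=6 s=0: MISS | VC []
  [1] addr=0x63 blk=6 s=0: L1-HIT | VC []
  [2] addr=0x64 blk=6 s=0: L1-HIT | VC []
  [3] addr=0x64 blk=6 s=0: L1-HIT | VC []
  [4] addr=0x68 blk=6 s=0: L1-HIT | VC []
  [5] addr=0x61 blk=6 s=0: L1-HIT | VC []
  [6] addr=0x47 blk=4 s=0: MISS | VC [6]
  [7] addr=0x6d blk=6 s=0: VC-HIT | VC [4]
  [8] addr=0x6f blk=6 s=0: L1-HIT | VC [4]
  [9] addr=0x64 blk=6 s=0: L1-HIT | VC [4]
  [10] addr=0x61 blk=6 s=0: L1-HIT | VC [4]
  [11] addr=0x69 blk=6 s=0: L1-HIT | VC [4]
  [12] addr=0x2a blk=2 s=0: MISS | VC [4, 6]
  [13] addr=0x44 blk=4 s=0: VC-HIT | VC [2, 6]
  [14] addr=0x2f blk=2 s=0: VC-HIT | VC [4, 6]

MISSES = 3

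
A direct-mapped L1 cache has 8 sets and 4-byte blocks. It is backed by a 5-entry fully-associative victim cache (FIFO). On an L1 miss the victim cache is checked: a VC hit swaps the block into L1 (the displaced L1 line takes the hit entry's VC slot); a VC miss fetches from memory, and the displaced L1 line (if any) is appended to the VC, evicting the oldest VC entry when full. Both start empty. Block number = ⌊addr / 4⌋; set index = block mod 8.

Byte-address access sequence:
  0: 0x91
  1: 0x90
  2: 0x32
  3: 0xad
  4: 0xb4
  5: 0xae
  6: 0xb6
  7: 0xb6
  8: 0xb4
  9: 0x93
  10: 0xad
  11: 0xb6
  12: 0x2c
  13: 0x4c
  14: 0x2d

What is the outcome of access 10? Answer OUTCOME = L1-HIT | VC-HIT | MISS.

0: 0x91 (blk 36, set 4) → MISS  vc=[]
1: 0x90 (blk 36, set 4) → L1-HIT  vc=[]
2: 0x32 (blk 12, set 4) → MISS  vc=[36]
3: 0xad (blk 43, set 3) → MISS  vc=[36]
4: 0xb4 (blk 45, set 5) → MISS  vc=[36]
5: 0xae (blk 43, set 3) → L1-HIT  vc=[36]
6: 0xb6 (blk 45, set 5) → L1-HIT  vc=[36]
7: 0xb6 (blk 45, set 5) → L1-HIT  vc=[36]
8: 0xb4 (blk 45, set 5) → L1-HIT  vc=[36]
9: 0x93 (blk 36, set 4) → VC-HIT  vc=[12]
10: 0xad (blk 43, set 3) → L1-HIT  vc=[12]
11: 0xb6 (blk 45, set 5) → L1-HIT  vc=[12]
12: 0x2c (blk 11, set 3) → MISS  vc=[12, 43]
13: 0x4c (blk 19, set 3) → MISS  vc=[12, 43, 11]
14: 0x2d (blk 11, set 3) → VC-HIT  vc=[12, 43, 19]

OUTCOME = L1-HIT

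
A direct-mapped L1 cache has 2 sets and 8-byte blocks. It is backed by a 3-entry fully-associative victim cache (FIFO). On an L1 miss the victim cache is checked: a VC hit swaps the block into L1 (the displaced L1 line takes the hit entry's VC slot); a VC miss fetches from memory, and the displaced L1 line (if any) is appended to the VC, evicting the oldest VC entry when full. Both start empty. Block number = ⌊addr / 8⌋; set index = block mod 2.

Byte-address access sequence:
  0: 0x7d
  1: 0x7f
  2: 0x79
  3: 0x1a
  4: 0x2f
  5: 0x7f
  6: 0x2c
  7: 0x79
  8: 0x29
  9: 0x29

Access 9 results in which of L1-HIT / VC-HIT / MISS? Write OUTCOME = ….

0: 0x7d (blk 15, set 1) → MISS  vc=[]
1: 0x7f (blk 15, set 1) → L1-HIT  vc=[]
2: 0x79 (blk 15, set 1) → L1-HIT  vc=[]
3: 0x1a (blk 3, set 1) → MISS  vc=[15]
4: 0x2f (blk 5, set 1) → MISS  vc=[15, 3]
5: 0x7f (blk 15, set 1) → VC-HIT  vc=[5, 3]
6: 0x2c (blk 5, set 1) → VC-HIT  vc=[15, 3]
7: 0x79 (blk 15, set 1) → VC-HIT  vc=[5, 3]
8: 0x29 (blk 5, set 1) → VC-HIT  vc=[15, 3]
9: 0x29 (blk 5, set 1) → L1-HIT  vc=[15, 3]

OUTCOME = L1-HIT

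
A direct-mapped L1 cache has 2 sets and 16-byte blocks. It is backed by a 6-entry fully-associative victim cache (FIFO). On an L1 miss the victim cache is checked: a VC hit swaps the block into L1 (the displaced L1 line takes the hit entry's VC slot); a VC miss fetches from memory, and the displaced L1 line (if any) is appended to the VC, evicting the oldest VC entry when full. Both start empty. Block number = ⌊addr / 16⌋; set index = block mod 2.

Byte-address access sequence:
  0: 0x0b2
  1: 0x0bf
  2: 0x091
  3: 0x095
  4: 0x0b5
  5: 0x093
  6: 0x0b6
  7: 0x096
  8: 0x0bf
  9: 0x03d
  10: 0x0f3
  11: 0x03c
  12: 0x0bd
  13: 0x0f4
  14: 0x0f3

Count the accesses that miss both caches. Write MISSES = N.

#0 0xb2→b11/s1 MISS; vc=[]
#1 0xbf→b11/s1 L1-HIT; vc=[]
#2 0x91→b9/s1 MISS; vc=[11]
#3 0x95→b9/s1 L1-HIT; vc=[11]
#4 0xb5→b11/s1 VC-HIT; vc=[9]
#5 0x93→b9/s1 VC-HIT; vc=[11]
#6 0xb6→b11/s1 VC-HIT; vc=[9]
#7 0x96→b9/s1 VC-HIT; vc=[11]
#8 0xbf→b11/s1 VC-HIT; vc=[9]
#9 0x3d→b3/s1 MISS; vc=[9,11]
#10 0xf3→b15/s1 MISS; vc=[9,11,3]
#11 0x3c→b3/s1 VC-HIT; vc=[9,11,15]
#12 0xbd→b11/s1 VC-HIT; vc=[9,3,15]
#13 0xf4→b15/s1 VC-HIT; vc=[9,3,11]
#14 0xf3→b15/s1 L1-HIT; vc=[9,3,11]

MISSES = 4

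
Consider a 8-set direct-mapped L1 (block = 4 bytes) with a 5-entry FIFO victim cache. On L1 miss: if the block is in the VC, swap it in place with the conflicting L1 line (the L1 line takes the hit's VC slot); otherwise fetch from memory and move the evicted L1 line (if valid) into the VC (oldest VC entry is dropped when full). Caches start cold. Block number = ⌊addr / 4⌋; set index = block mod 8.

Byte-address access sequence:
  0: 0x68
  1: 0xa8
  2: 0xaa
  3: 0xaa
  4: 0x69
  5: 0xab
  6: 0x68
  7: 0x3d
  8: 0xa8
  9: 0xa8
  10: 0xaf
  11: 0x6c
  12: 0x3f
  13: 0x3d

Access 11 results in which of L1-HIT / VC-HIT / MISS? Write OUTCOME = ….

#0 0x68→b26/s2 MISS; vc=[]
#1 0xa8→b42/s2 MISS; vc=[26]
#2 0xaa→b42/s2 L1-HIT; vc=[26]
#3 0xaa→b42/s2 L1-HIT; vc=[26]
#4 0x69→b26/s2 VC-HIT; vc=[42]
#5 0xab→b42/s2 VC-HIT; vc=[26]
#6 0x68→b26/s2 VC-HIT; vc=[42]
#7 0x3d→b15/s7 MISS; vc=[42]
#8 0xa8→b42/s2 VC-HIT; vc=[26]
#9 0xa8→b42/s2 L1-HIT; vc=[26]
#10 0xaf→b43/s3 MISS; vc=[26]
#11 0x6c→b27/s3 MISS; vc=[26,43]
#12 0x3f→b15/s7 L1-HIT; vc=[26,43]
#13 0x3d→b15/s7 L1-HIT; vc=[26,43]

OUTCOME = MISS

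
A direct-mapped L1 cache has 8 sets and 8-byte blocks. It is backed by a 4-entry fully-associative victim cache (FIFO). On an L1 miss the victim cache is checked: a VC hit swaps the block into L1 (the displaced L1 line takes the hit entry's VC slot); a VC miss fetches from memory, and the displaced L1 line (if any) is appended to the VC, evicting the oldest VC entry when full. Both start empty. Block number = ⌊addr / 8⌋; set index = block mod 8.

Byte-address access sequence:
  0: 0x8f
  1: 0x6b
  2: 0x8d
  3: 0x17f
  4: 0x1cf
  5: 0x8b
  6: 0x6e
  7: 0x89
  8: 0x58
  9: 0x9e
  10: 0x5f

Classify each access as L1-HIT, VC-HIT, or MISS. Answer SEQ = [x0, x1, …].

SEQ = [MISS, MISS, L1-HIT, MISS, MISS, VC-HIT, L1-HIT, L1-HIT, MISS, MISS, VC-HIT]

#0 0x8f→b17/s1 MISS; vc=[]
#1 0x6b→b13/s5 MISS; vc=[]
#2 0x8d→b17/s1 L1-HIT; vc=[]
#3 0x17f→b47/s7 MISS; vc=[]
#4 0x1cf→b57/s1 MISS; vc=[17]
#5 0x8b→b17/s1 VC-HIT; vc=[57]
#6 0x6e→b13/s5 L1-HIT; vc=[57]
#7 0x89→b17/s1 L1-HIT; vc=[57]
#8 0x58→b11/s3 MISS; vc=[57]
#9 0x9e→b19/s3 MISS; vc=[57,11]
#10 0x5f→b11/s3 VC-HIT; vc=[57,19]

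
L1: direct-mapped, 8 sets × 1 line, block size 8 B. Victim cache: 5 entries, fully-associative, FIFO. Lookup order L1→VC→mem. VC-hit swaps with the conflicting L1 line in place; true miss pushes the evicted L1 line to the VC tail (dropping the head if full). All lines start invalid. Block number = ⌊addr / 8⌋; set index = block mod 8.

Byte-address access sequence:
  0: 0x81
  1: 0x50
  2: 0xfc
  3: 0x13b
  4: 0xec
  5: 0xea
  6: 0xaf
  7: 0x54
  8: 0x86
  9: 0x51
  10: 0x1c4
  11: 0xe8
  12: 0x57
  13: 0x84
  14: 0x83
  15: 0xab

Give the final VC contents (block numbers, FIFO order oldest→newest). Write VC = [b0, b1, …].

VC = [31, 29, 56]

#0 0x81→b16/s0 MISS; vc=[]
#1 0x50→b10/s2 MISS; vc=[]
#2 0xfc→b31/s7 MISS; vc=[]
#3 0x13b→b39/s7 MISS; vc=[31]
#4 0xec→b29/s5 MISS; vc=[31]
#5 0xea→b29/s5 L1-HIT; vc=[31]
#6 0xaf→b21/s5 MISS; vc=[31,29]
#7 0x54→b10/s2 L1-HIT; vc=[31,29]
#8 0x86→b16/s0 L1-HIT; vc=[31,29]
#9 0x51→b10/s2 L1-HIT; vc=[31,29]
#10 0x1c4→b56/s0 MISS; vc=[31,29,16]
#11 0xe8→b29/s5 VC-HIT; vc=[31,21,16]
#12 0x57→b10/s2 L1-HIT; vc=[31,21,16]
#13 0x84→b16/s0 VC-HIT; vc=[31,21,56]
#14 0x83→b16/s0 L1-HIT; vc=[31,21,56]
#15 0xab→b21/s5 VC-HIT; vc=[31,29,56]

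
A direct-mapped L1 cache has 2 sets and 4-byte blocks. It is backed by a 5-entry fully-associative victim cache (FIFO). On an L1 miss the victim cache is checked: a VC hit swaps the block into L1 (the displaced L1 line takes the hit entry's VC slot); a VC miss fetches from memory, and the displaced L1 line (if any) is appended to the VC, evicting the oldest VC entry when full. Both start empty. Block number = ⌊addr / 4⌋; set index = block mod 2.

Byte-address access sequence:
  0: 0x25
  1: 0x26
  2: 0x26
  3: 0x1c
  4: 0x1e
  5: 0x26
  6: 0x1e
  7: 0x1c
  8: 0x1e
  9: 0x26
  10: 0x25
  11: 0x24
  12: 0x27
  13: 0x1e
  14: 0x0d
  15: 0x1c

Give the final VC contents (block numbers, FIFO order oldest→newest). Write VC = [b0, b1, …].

0: 0x25 (blk 9, set 1) → MISS  vc=[]
1: 0x26 (blk 9, set 1) → L1-HIT  vc=[]
2: 0x26 (blk 9, set 1) → L1-HIT  vc=[]
3: 0x1c (blk 7, set 1) → MISS  vc=[9]
4: 0x1e (blk 7, set 1) → L1-HIT  vc=[9]
5: 0x26 (blk 9, set 1) → VC-HIT  vc=[7]
6: 0x1e (blk 7, set 1) → VC-HIT  vc=[9]
7: 0x1c (blk 7, set 1) → L1-HIT  vc=[9]
8: 0x1e (blk 7, set 1) → L1-HIT  vc=[9]
9: 0x26 (blk 9, set 1) → VC-HIT  vc=[7]
10: 0x25 (blk 9, set 1) → L1-HIT  vc=[7]
11: 0x24 (blk 9, set 1) → L1-HIT  vc=[7]
12: 0x27 (blk 9, set 1) → L1-HIT  vc=[7]
13: 0x1e (blk 7, set 1) → VC-HIT  vc=[9]
14: 0xd (blk 3, set 1) → MISS  vc=[9, 7]
15: 0x1c (blk 7, set 1) → VC-HIT  vc=[9, 3]

VC = [9, 3]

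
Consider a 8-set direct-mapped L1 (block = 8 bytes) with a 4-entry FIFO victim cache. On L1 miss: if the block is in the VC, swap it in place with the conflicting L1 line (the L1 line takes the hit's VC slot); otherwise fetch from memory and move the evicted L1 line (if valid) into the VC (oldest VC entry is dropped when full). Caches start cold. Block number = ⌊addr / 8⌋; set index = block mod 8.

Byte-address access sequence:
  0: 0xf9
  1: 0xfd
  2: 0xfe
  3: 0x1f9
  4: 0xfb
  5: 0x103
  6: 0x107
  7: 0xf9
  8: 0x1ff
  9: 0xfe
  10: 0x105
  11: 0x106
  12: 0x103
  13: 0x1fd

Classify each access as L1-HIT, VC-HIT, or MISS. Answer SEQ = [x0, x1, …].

  [0] addr=0xf9 blk=31 s=7: MISS | VC []
  [1] addr=0xfd blk=31 s=7: L1-HIT | VC []
  [2] addr=0xfe blk=31 s=7: L1-HIT | VC []
  [3] addr=0x1f9 blk=63 s=7: MISS | VC [31]
  [4] addr=0xfb blk=31 s=7: VC-HIT | VC [63]
  [5] addr=0x103 blk=32 s=0: MISS | VC [63]
  [6] addr=0x107 blk=32 s=0: L1-HIT | VC [63]
  [7] addr=0xf9 blk=31 s=7: L1-HIT | VC [63]
  [8] addr=0x1ff blk=63 s=7: VC-HIT | VC [31]
  [9] addr=0xfe blk=31 s=7: VC-HIT | VC [63]
  [10] addr=0x105 blk=32 s=0: L1-HIT | VC [63]
  [11] addr=0x106 blk=32 s=0: L1-HIT | VC [63]
  [12] addr=0x103 blk=32 s=0: L1-HIT | VC [63]
  [13] addr=0x1fd blk=63 s=7: VC-HIT | VC [31]

SEQ = [MISS, L1-HIT, L1-HIT, MISS, VC-HIT, MISS, L1-HIT, L1-HIT, VC-HIT, VC-HIT, L1-HIT, L1-HIT, L1-HIT, VC-HIT]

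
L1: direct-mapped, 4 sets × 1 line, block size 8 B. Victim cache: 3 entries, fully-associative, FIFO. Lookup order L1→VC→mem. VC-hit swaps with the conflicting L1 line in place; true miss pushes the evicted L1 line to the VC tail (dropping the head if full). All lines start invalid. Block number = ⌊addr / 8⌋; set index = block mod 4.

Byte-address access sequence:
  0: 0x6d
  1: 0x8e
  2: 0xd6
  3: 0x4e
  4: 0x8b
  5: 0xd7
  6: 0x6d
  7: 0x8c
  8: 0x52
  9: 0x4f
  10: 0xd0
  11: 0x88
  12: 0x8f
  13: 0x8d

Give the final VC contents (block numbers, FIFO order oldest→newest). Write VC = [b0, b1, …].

#0 0x6d→b13/s1 MISS; vc=[]
#1 0x8e→b17/s1 MISS; vc=[13]
#2 0xd6→b26/s2 MISS; vc=[13]
#3 0x4e→b9/s1 MISS; vc=[13,17]
#4 0x8b→b17/s1 VC-HIT; vc=[13,9]
#5 0xd7→b26/s2 L1-HIT; vc=[13,9]
#6 0x6d→b13/s1 VC-HIT; vc=[17,9]
#7 0x8c→b17/s1 VC-HIT; vc=[13,9]
#8 0x52→b10/s2 MISS; vc=[13,9,26]
#9 0x4f→b9/s1 VC-HIT; vc=[13,17,26]
#10 0xd0→b26/s2 VC-HIT; vc=[13,17,10]
#11 0x88→b17/s1 VC-HIT; vc=[13,9,10]
#12 0x8f→b17/s1 L1-HIT; vc=[13,9,10]
#13 0x8d→b17/s1 L1-HIT; vc=[13,9,10]

VC = [13, 9, 10]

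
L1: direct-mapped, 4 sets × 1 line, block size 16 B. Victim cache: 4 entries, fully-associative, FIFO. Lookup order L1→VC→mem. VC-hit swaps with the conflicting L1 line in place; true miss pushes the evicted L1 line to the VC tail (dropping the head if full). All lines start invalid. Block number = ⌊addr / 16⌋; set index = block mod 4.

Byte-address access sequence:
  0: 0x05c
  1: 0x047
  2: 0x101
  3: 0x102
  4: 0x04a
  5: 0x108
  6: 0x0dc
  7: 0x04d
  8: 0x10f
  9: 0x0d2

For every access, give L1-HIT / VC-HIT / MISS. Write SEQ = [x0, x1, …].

#0 0x5c→b5/s1 MISS; vc=[]
#1 0x47→b4/s0 MISS; vc=[]
#2 0x101→b16/s0 MISS; vc=[4]
#3 0x102→b16/s0 L1-HIT; vc=[4]
#4 0x4a→b4/s0 VC-HIT; vc=[16]
#5 0x108→b16/s0 VC-HIT; vc=[4]
#6 0xdc→b13/s1 MISS; vc=[4,5]
#7 0x4d→b4/s0 VC-HIT; vc=[16,5]
#8 0x10f→b16/s0 VC-HIT; vc=[4,5]
#9 0xd2→b13/s1 L1-HIT; vc=[4,5]

SEQ = [MISS, MISS, MISS, L1-HIT, VC-HIT, VC-HIT, MISS, VC-HIT, VC-HIT, L1-HIT]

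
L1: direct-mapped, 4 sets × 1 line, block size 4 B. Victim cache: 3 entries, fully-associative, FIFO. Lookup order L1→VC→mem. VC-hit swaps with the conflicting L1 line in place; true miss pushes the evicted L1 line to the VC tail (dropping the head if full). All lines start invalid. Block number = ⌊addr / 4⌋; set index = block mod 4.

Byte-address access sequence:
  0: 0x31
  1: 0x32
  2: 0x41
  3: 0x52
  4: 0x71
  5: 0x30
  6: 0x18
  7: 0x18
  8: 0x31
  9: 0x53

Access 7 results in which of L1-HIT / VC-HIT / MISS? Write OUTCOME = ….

  [0] addr=0x31 blk=12 s=0: MISS | VC []
  [1] addr=0x32 blk=12 s=0: L1-HIT | VC []
  [2] addr=0x41 blk=16 s=0: MISS | VC [12]
  [3] addr=0x52 blk=20 s=0: MISS | VC [12, 16]
  [4] addr=0x71 blk=28 s=0: MISS | VC [12, 16, 20]
  [5] addr=0x30 blk=12 s=0: VC-HIT | VC [28, 16, 20]
  [6] addr=0x18 blk=6 s=2: MISS | VC [28, 16, 20]
  [7] addr=0x18 blk=6 s=2: L1-HIT | VC [28, 16, 20]
  [8] addr=0x31 blk=12 s=0: L1-HIT | VC [28, 16, 20]
  [9] addr=0x53 blk=20 s=0: VC-HIT | VC [28, 16, 12]

OUTCOME = L1-HIT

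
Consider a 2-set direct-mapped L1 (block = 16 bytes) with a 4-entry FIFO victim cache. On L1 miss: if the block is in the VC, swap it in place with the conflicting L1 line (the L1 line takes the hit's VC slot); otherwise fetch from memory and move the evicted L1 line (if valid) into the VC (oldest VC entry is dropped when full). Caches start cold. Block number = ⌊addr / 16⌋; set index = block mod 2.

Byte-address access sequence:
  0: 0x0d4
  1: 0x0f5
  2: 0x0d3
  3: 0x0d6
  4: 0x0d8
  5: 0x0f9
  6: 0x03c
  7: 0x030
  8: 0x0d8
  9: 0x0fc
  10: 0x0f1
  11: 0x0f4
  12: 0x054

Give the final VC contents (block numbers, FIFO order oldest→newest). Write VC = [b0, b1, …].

VC = [3, 13, 15]

  [0] addr=0xd4 blk=13 s=1: MISS | VC []
  [1] addr=0xf5 blk=15 s=1: MISS | VC [13]
  [2] addr=0xd3 blk=13 s=1: VC-HIT | VC [15]
  [3] addr=0xd6 blk=13 s=1: L1-HIT | VC [15]
  [4] addr=0xd8 blk=13 s=1: L1-HIT | VC [15]
  [5] addr=0xf9 blk=15 s=1: VC-HIT | VC [13]
  [6] addr=0x3c blk=3 s=1: MISS | VC [13, 15]
  [7] addr=0x30 blk=3 s=1: L1-HIT | VC [13, 15]
  [8] addr=0xd8 blk=13 s=1: VC-HIT | VC [3, 15]
  [9] addr=0xfc blk=15 s=1: VC-HIT | VC [3, 13]
  [10] addr=0xf1 blk=15 s=1: L1-HIT | VC [3, 13]
  [11] addr=0xf4 blk=15 s=1: L1-HIT | VC [3, 13]
  [12] addr=0x54 blk=5 s=1: MISS | VC [3, 13, 15]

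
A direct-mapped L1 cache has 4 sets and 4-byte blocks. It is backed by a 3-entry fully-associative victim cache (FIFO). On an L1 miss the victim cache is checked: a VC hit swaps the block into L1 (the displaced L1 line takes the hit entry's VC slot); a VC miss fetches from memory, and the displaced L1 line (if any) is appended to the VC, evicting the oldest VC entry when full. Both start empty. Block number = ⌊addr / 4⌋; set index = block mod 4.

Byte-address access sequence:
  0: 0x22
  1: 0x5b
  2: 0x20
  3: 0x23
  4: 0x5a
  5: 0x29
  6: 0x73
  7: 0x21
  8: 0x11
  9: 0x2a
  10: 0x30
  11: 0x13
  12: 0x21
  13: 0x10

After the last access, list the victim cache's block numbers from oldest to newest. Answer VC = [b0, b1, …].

VC = [28, 8, 12]

0: 0x22 (blk 8, set 0) → MISS  vc=[]
1: 0x5b (blk 22, set 2) → MISS  vc=[]
2: 0x20 (blk 8, set 0) → L1-HIT  vc=[]
3: 0x23 (blk 8, set 0) → L1-HIT  vc=[]
4: 0x5a (blk 22, set 2) → L1-HIT  vc=[]
5: 0x29 (blk 10, set 2) → MISS  vc=[22]
6: 0x73 (blk 28, set 0) → MISS  vc=[22, 8]
7: 0x21 (blk 8, set 0) → VC-HIT  vc=[22, 28]
8: 0x11 (blk 4, set 0) → MISS  vc=[22, 28, 8]
9: 0x2a (blk 10, set 2) → L1-HIT  vc=[22, 28, 8]
10: 0x30 (blk 12, set 0) → MISS  vc=[28, 8, 4]
11: 0x13 (blk 4, set 0) → VC-HIT  vc=[28, 8, 12]
12: 0x21 (blk 8, set 0) → VC-HIT  vc=[28, 4, 12]
13: 0x10 (blk 4, set 0) → VC-HIT  vc=[28, 8, 12]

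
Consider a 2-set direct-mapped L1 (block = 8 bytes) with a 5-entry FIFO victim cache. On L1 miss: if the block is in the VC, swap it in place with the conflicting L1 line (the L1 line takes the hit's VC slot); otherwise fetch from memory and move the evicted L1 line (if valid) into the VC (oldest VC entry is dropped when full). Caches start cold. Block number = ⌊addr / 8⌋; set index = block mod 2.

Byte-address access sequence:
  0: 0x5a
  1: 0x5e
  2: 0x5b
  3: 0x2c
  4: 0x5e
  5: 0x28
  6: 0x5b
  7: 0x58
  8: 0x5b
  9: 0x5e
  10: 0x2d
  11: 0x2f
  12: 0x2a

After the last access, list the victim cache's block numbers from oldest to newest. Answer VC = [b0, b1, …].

VC = [11]

#0 0x5a→b11/s1 MISS; vc=[]
#1 0x5e→b11/s1 L1-HIT; vc=[]
#2 0x5b→b11/s1 L1-HIT; vc=[]
#3 0x2c→b5/s1 MISS; vc=[11]
#4 0x5e→b11/s1 VC-HIT; vc=[5]
#5 0x28→b5/s1 VC-HIT; vc=[11]
#6 0x5b→b11/s1 VC-HIT; vc=[5]
#7 0x58→b11/s1 L1-HIT; vc=[5]
#8 0x5b→b11/s1 L1-HIT; vc=[5]
#9 0x5e→b11/s1 L1-HIT; vc=[5]
#10 0x2d→b5/s1 VC-HIT; vc=[11]
#11 0x2f→b5/s1 L1-HIT; vc=[11]
#12 0x2a→b5/s1 L1-HIT; vc=[11]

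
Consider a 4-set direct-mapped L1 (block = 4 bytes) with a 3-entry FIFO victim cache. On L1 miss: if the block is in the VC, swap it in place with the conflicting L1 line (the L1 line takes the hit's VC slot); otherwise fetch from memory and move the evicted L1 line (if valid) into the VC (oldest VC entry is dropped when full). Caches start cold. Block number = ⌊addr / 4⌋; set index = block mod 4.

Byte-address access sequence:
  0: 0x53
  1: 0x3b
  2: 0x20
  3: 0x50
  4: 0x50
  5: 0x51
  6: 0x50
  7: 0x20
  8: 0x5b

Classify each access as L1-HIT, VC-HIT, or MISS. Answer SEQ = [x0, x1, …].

SEQ = [MISS, MISS, MISS, VC-HIT, L1-HIT, L1-HIT, L1-HIT, VC-HIT, MISS]

0: 0x53 (blk 20, set 0) → MISS  vc=[]
1: 0x3b (blk 14, set 2) → MISS  vc=[]
2: 0x20 (blk 8, set 0) → MISS  vc=[20]
3: 0x50 (blk 20, set 0) → VC-HIT  vc=[8]
4: 0x50 (blk 20, set 0) → L1-HIT  vc=[8]
5: 0x51 (blk 20, set 0) → L1-HIT  vc=[8]
6: 0x50 (blk 20, set 0) → L1-HIT  vc=[8]
7: 0x20 (blk 8, set 0) → VC-HIT  vc=[20]
8: 0x5b (blk 22, set 2) → MISS  vc=[20, 14]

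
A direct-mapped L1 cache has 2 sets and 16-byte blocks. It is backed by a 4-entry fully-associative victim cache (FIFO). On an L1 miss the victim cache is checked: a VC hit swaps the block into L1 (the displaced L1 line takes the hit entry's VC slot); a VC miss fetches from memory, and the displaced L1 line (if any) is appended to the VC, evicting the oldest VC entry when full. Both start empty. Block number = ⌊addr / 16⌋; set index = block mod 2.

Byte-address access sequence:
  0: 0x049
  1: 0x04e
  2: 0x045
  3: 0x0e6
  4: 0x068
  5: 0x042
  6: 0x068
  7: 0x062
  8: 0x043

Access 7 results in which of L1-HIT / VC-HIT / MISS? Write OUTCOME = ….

OUTCOME = L1-HIT

0: 0x49 (blk 4, set 0) → MISS  vc=[]
1: 0x4e (blk 4, set 0) → L1-HIT  vc=[]
2: 0x45 (blk 4, set 0) → L1-HIT  vc=[]
3: 0xe6 (blk 14, set 0) → MISS  vc=[4]
4: 0x68 (blk 6, set 0) → MISS  vc=[4, 14]
5: 0x42 (blk 4, set 0) → VC-HIT  vc=[6, 14]
6: 0x68 (blk 6, set 0) → VC-HIT  vc=[4, 14]
7: 0x62 (blk 6, set 0) → L1-HIT  vc=[4, 14]
8: 0x43 (blk 4, set 0) → VC-HIT  vc=[6, 14]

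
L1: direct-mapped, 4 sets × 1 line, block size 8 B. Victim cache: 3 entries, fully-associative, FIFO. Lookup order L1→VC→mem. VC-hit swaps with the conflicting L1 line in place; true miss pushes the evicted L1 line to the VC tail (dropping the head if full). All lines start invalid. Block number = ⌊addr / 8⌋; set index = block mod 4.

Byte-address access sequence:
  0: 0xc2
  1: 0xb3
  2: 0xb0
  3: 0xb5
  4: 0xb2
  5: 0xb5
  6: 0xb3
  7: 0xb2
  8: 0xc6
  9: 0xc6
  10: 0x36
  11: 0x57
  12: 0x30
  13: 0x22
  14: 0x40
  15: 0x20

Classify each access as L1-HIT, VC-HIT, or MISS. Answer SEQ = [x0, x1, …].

SEQ = [MISS, MISS, L1-HIT, L1-HIT, L1-HIT, L1-HIT, L1-HIT, L1-HIT, L1-HIT, L1-HIT, MISS, MISS, VC-HIT, MISS, MISS, VC-HIT]

  [0] addr=0xc2 blk=24 s=0: MISS | VC []
  [1] addr=0xb3 blk=22 s=2: MISS | VC []
  [2] addr=0xb0 blk=22 s=2: L1-HIT | VC []
  [3] addr=0xb5 blk=22 s=2: L1-HIT | VC []
  [4] addr=0xb2 blk=22 s=2: L1-HIT | VC []
  [5] addr=0xb5 blk=22 s=2: L1-HIT | VC []
  [6] addr=0xb3 blk=22 s=2: L1-HIT | VC []
  [7] addr=0xb2 blk=22 s=2: L1-HIT | VC []
  [8] addr=0xc6 blk=24 s=0: L1-HIT | VC []
  [9] addr=0xc6 blk=24 s=0: L1-HIT | VC []
  [10] addr=0x36 blk=6 s=2: MISS | VC [22]
  [11] addr=0x57 blk=10 s=2: MISS | VC [22, 6]
  [12] addr=0x30 blk=6 s=2: VC-HIT | VC [22, 10]
  [13] addr=0x22 blk=4 s=0: MISS | VC [22, 10, 24]
  [14] addr=0x40 blk=8 s=0: MISS | VC [10, 24, 4]
  [15] addr=0x20 blk=4 s=0: VC-HIT | VC [10, 24, 8]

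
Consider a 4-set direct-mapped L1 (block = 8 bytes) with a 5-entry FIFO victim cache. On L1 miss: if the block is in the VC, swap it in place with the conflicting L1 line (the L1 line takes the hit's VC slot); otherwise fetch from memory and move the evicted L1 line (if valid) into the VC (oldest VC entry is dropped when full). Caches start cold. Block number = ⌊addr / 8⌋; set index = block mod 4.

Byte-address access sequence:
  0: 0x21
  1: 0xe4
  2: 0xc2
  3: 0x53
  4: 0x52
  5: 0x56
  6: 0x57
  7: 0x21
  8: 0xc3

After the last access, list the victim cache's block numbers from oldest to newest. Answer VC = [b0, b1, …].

VC = [4, 28]

0: 0x21 (blk 4, set 0) → MISS  vc=[]
1: 0xe4 (blk 28, set 0) → MISS  vc=[4]
2: 0xc2 (blk 24, set 0) → MISS  vc=[4, 28]
3: 0x53 (blk 10, set 2) → MISS  vc=[4, 28]
4: 0x52 (blk 10, set 2) → L1-HIT  vc=[4, 28]
5: 0x56 (blk 10, set 2) → L1-HIT  vc=[4, 28]
6: 0x57 (blk 10, set 2) → L1-HIT  vc=[4, 28]
7: 0x21 (blk 4, set 0) → VC-HIT  vc=[24, 28]
8: 0xc3 (blk 24, set 0) → VC-HIT  vc=[4, 28]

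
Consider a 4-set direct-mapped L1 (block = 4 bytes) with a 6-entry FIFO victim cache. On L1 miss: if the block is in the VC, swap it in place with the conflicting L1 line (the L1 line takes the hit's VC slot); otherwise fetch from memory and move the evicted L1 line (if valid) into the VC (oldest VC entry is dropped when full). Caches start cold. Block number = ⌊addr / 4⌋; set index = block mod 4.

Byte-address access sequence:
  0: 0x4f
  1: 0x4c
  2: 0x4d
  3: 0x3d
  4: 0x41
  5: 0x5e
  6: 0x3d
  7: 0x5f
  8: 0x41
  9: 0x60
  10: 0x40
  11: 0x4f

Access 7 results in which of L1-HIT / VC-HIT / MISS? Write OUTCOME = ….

OUTCOME = VC-HIT

  [0] addr=0x4f blk=19 s=3: MISS | VC []
  [1] addr=0x4c blk=19 s=3: L1-HIT | VC []
  [2] addr=0x4d blk=19 s=3: L1-HIT | VC []
  [3] addr=0x3d blk=15 s=3: MISS | VC [19]
  [4] addr=0x41 blk=16 s=0: MISS | VC [19]
  [5] addr=0x5e blk=23 s=3: MISS | VC [19, 15]
  [6] addr=0x3d blk=15 s=3: VC-HIT | VC [19, 23]
  [7] addr=0x5f blk=23 s=3: VC-HIT | VC [19, 15]
  [8] addr=0x41 blk=16 s=0: L1-HIT | VC [19, 15]
  [9] addr=0x60 blk=24 s=0: MISS | VC [19, 15, 16]
  [10] addr=0x40 blk=16 s=0: VC-HIT | VC [19, 15, 24]
  [11] addr=0x4f blk=19 s=3: VC-HIT | VC [23, 15, 24]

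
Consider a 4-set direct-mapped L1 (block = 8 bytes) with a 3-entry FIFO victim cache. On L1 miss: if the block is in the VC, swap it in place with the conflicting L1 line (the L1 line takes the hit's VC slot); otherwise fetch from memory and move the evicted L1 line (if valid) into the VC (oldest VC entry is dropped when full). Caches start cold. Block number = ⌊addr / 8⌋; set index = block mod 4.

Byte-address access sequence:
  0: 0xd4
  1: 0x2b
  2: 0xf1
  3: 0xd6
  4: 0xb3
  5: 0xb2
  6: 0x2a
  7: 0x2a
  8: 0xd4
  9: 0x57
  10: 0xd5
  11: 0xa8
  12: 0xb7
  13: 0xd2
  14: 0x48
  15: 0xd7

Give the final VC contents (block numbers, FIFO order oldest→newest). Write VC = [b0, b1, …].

VC = [10, 5, 21]

0: 0xd4 (blk 26, set 2) → MISS  vc=[]
1: 0x2b (blk 5, set 1) → MISS  vc=[]
2: 0xf1 (blk 30, set 2) → MISS  vc=[26]
3: 0xd6 (blk 26, set 2) → VC-HIT  vc=[30]
4: 0xb3 (blk 22, set 2) → MISS  vc=[30, 26]
5: 0xb2 (blk 22, set 2) → L1-HIT  vc=[30, 26]
6: 0x2a (blk 5, set 1) → L1-HIT  vc=[30, 26]
7: 0x2a (blk 5, set 1) → L1-HIT  vc=[30, 26]
8: 0xd4 (blk 26, set 2) → VC-HIT  vc=[30, 22]
9: 0x57 (blk 10, set 2) → MISS  vc=[30, 22, 26]
10: 0xd5 (blk 26, set 2) → VC-HIT  vc=[30, 22, 10]
11: 0xa8 (blk 21, set 1) → MISS  vc=[22, 10, 5]
12: 0xb7 (blk 22, set 2) → VC-HIT  vc=[26, 10, 5]
13: 0xd2 (blk 26, set 2) → VC-HIT  vc=[22, 10, 5]
14: 0x48 (blk 9, set 1) → MISS  vc=[10, 5, 21]
15: 0xd7 (blk 26, set 2) → L1-HIT  vc=[10, 5, 21]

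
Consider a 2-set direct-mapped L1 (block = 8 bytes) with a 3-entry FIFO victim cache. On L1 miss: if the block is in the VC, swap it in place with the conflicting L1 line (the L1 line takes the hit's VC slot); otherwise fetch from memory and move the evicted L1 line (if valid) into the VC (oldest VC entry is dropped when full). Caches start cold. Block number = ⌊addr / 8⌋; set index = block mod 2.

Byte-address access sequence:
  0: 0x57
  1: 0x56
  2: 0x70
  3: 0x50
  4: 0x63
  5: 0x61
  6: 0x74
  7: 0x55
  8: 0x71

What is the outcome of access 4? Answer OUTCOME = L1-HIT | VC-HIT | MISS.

0: 0x57 (blk 10, set 0) → MISS  vc=[]
1: 0x56 (blk 10, set 0) → L1-HIT  vc=[]
2: 0x70 (blk 14, set 0) → MISS  vc=[10]
3: 0x50 (blk 10, set 0) → VC-HIT  vc=[14]
4: 0x63 (blk 12, set 0) → MISS  vc=[14, 10]
5: 0x61 (blk 12, set 0) → L1-HIT  vc=[14, 10]
6: 0x74 (blk 14, set 0) → VC-HIT  vc=[12, 10]
7: 0x55 (blk 10, set 0) → VC-HIT  vc=[12, 14]
8: 0x71 (blk 14, set 0) → VC-HIT  vc=[12, 10]

OUTCOME = MISS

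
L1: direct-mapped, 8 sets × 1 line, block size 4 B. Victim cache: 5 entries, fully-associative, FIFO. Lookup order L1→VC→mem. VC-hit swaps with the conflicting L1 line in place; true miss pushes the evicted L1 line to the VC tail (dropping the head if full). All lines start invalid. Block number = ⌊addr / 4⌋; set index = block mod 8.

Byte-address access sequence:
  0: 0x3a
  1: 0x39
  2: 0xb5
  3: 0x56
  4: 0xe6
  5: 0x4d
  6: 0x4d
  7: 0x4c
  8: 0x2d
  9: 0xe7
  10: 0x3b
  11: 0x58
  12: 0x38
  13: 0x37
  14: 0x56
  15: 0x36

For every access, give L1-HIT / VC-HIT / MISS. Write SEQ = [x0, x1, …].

SEQ = [MISS, L1-HIT, MISS, MISS, MISS, MISS, L1-HIT, L1-HIT, MISS, L1-HIT, L1-HIT, MISS, VC-HIT, MISS, VC-HIT, VC-HIT]

0: 0x3a (blk 14, set 6) → MISS  vc=[]
1: 0x39 (blk 14, set 6) → L1-HIT  vc=[]
2: 0xb5 (blk 45, set 5) → MISS  vc=[]
3: 0x56 (blk 21, set 5) → MISS  vc=[45]
4: 0xe6 (blk 57, set 1) → MISS  vc=[45]
5: 0x4d (blk 19, set 3) → MISS  vc=[45]
6: 0x4d (blk 19, set 3) → L1-HIT  vc=[45]
7: 0x4c (blk 19, set 3) → L1-HIT  vc=[45]
8: 0x2d (blk 11, set 3) → MISS  vc=[45, 19]
9: 0xe7 (blk 57, set 1) → L1-HIT  vc=[45, 19]
10: 0x3b (blk 14, set 6) → L1-HIT  vc=[45, 19]
11: 0x58 (blk 22, set 6) → MISS  vc=[45, 19, 14]
12: 0x38 (blk 14, set 6) → VC-HIT  vc=[45, 19, 22]
13: 0x37 (blk 13, set 5) → MISS  vc=[45, 19, 22, 21]
14: 0x56 (blk 21, set 5) → VC-HIT  vc=[45, 19, 22, 13]
15: 0x36 (blk 13, set 5) → VC-HIT  vc=[45, 19, 22, 21]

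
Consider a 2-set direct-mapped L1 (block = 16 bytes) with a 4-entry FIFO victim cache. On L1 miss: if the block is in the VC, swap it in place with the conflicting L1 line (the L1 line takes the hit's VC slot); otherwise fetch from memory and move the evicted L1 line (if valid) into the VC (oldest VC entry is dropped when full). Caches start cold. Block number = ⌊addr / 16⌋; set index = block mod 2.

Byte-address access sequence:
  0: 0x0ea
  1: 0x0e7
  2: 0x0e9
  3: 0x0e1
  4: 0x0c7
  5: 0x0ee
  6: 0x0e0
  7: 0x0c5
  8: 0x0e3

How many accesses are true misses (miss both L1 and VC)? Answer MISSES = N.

MISSES = 2

0: 0xea (blk 14, set 0) → MISS  vc=[]
1: 0xe7 (blk 14, set 0) → L1-HIT  vc=[]
2: 0xe9 (blk 14, set 0) → L1-HIT  vc=[]
3: 0xe1 (blk 14, set 0) → L1-HIT  vc=[]
4: 0xc7 (blk 12, set 0) → MISS  vc=[14]
5: 0xee (blk 14, set 0) → VC-HIT  vc=[12]
6: 0xe0 (blk 14, set 0) → L1-HIT  vc=[12]
7: 0xc5 (blk 12, set 0) → VC-HIT  vc=[14]
8: 0xe3 (blk 14, set 0) → VC-HIT  vc=[12]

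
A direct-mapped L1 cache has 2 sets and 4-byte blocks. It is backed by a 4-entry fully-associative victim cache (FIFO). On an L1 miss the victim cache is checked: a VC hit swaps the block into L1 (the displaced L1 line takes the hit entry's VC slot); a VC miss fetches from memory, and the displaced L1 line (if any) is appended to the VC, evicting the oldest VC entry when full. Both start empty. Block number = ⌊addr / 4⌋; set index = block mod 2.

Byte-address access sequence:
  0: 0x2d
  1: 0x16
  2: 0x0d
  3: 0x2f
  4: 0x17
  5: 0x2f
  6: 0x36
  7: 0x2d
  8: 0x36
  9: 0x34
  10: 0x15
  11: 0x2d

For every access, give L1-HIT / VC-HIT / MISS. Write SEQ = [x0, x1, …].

  [0] addr=0x2d blk=11 s=1: MISS | VC []
  [1] addr=0x16 blk=5 s=1: MISS | VC [11]
  [2] addr=0xd blk=3 s=1: MISS | VC [11, 5]
  [3] addr=0x2f blk=11 s=1: VC-HIT | VC [3, 5]
  [4] addr=0x17 blk=5 s=1: VC-HIT | VC [3, 11]
  [5] addr=0x2f blk=11 s=1: VC-HIT | VC [3, 5]
  [6] addr=0x36 blk=13 s=1: MISS | VC [3, 5, 11]
  [7] addr=0x2d blk=11 s=1: VC-HIT | VC [3, 5, 13]
  [8] addr=0x36 blk=13 s=1: VC-HIT | VC [3, 5, 11]
  [9] addr=0x34 blk=13 s=1: L1-HIT | VC [3, 5, 11]
  [10] addr=0x15 blk=5 s=1: VC-HIT | VC [3, 13, 11]
  [11] addr=0x2d blk=11 s=1: VC-HIT | VC [3, 13, 5]

SEQ = [MISS, MISS, MISS, VC-HIT, VC-HIT, VC-HIT, MISS, VC-HIT, VC-HIT, L1-HIT, VC-HIT, VC-HIT]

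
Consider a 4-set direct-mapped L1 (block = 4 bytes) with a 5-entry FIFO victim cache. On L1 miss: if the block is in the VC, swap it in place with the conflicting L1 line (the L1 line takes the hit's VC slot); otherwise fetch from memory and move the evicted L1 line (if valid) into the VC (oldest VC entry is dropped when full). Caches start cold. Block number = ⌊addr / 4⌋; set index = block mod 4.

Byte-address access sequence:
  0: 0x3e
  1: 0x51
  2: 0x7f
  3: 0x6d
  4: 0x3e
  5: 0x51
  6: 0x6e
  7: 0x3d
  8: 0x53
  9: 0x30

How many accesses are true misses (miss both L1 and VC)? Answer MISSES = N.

  [0] addr=0x3e blk=15 s=3: MISS | VC []
  [1] addr=0x51 blk=20 s=0: MISS | VC []
  [2] addr=0x7f blk=31 s=3: MISS | VC [15]
  [3] addr=0x6d blk=27 s=3: MISS | VC [15, 31]
  [4] addr=0x3e blk=15 s=3: VC-HIT | VC [27, 31]
  [5] addr=0x51 blk=20 s=0: L1-HIT | VC [27, 31]
  [6] addr=0x6e blk=27 s=3: VC-HIT | VC [15, 31]
  [7] addr=0x3d blk=15 s=3: VC-HIT | VC [27, 31]
  [8] addr=0x53 blk=20 s=0: L1-HIT | VC [27, 31]
  [9] addr=0x30 blk=12 s=0: MISS | VC [27, 31, 20]

MISSES = 5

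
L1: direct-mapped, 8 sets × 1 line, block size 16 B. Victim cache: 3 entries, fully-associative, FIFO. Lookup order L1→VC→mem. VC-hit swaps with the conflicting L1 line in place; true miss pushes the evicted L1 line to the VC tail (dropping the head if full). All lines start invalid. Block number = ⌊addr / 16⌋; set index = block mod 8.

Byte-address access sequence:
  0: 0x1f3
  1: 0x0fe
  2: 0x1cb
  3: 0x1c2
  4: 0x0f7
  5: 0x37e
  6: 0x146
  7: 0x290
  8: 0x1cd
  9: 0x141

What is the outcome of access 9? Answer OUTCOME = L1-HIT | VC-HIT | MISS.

#0 0x1f3→b31/s7 MISS; vc=[]
#1 0xfe→b15/s7 MISS; vc=[31]
#2 0x1cb→b28/s4 MISS; vc=[31]
#3 0x1c2→b28/s4 L1-HIT; vc=[31]
#4 0xf7→b15/s7 L1-HIT; vc=[31]
#5 0x37e→b55/s7 MISS; vc=[31,15]
#6 0x146→b20/s4 MISS; vc=[31,15,28]
#7 0x290→b41/s1 MISS; vc=[31,15,28]
#8 0x1cd→b28/s4 VC-HIT; vc=[31,15,20]
#9 0x141→b20/s4 VC-HIT; vc=[31,15,28]

OUTCOME = VC-HIT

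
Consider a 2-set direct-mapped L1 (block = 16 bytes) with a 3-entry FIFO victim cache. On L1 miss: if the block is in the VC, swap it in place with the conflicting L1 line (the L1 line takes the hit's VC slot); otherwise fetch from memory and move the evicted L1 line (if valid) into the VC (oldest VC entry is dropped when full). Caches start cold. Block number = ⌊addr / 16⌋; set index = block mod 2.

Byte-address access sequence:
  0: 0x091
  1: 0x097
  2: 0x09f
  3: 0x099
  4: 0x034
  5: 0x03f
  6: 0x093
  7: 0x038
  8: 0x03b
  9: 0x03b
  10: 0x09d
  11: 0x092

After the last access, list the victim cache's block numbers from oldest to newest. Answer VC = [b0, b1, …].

VC = [3]

0: 0x91 (blk 9, set 1) → MISS  vc=[]
1: 0x97 (blk 9, set 1) → L1-HIT  vc=[]
2: 0x9f (blk 9, set 1) → L1-HIT  vc=[]
3: 0x99 (blk 9, set 1) → L1-HIT  vc=[]
4: 0x34 (blk 3, set 1) → MISS  vc=[9]
5: 0x3f (blk 3, set 1) → L1-HIT  vc=[9]
6: 0x93 (blk 9, set 1) → VC-HIT  vc=[3]
7: 0x38 (blk 3, set 1) → VC-HIT  vc=[9]
8: 0x3b (blk 3, set 1) → L1-HIT  vc=[9]
9: 0x3b (blk 3, set 1) → L1-HIT  vc=[9]
10: 0x9d (blk 9, set 1) → VC-HIT  vc=[3]
11: 0x92 (blk 9, set 1) → L1-HIT  vc=[3]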